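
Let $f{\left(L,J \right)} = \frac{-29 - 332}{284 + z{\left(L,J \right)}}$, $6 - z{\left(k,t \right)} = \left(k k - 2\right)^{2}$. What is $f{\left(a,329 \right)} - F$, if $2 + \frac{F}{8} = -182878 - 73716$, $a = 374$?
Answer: $\frac{40161863139402409}{19564735586} \approx 2.0528 \cdot 10^{6}$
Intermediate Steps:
$z{\left(k,t \right)} = 6 - \left(-2 + k^{2}\right)^{2}$ ($z{\left(k,t \right)} = 6 - \left(k k - 2\right)^{2} = 6 - \left(k^{2} - 2\right)^{2} = 6 - \left(-2 + k^{2}\right)^{2}$)
$F = -2052768$ ($F = -16 + 8 \left(-182878 - 73716\right) = -16 + 8 \left(-256594\right) = -16 - 2052752 = -2052768$)
$f{\left(L,J \right)} = - \frac{361}{290 - \left(-2 + L^{2}\right)^{2}}$ ($f{\left(L,J \right)} = \frac{-29 - 332}{284 - \left(-6 + \left(-2 + L^{2}\right)^{2}\right)} = - \frac{361}{290 - \left(-2 + L^{2}\right)^{2}}$)
$f{\left(a,329 \right)} - F = \frac{361}{-290 + \left(-2 + 374^{2}\right)^{2}} - -2052768 = \frac{361}{-290 + \left(-2 + 139876\right)^{2}} + 2052768 = \frac{361}{-290 + 139874^{2}} + 2052768 = \frac{361}{-290 + 19564735876} + 2052768 = \frac{361}{19564735586} + 2052768 = \frac{40161863139402409}{19564735586}$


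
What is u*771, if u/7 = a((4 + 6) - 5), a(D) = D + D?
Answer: 53970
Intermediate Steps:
a(D) = 2*D
u = 70 (u = 7*(2*((4 + 6) - 5)) = 7*(2*(10 - 5)) = 7*(2*5) = 7*10 = 70)
u*771 = 70*771 = 53970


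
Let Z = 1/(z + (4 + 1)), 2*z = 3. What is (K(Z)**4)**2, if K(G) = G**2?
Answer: 65536/665416609183179841 ≈ 9.8489e-14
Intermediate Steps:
z = 3/2 (z = (1/2)*3 = 3/2 ≈ 1.5000)
Z = 2/13 (Z = 1/(3/2 + (4 + 1)) = 1/(3/2 + 5) = 1/(13/2) = 2/13 ≈ 0.15385)
(K(Z)**4)**2 = (((2/13)**2)**4)**2 = ((4/169)**4)**2 = (256/815730721)**2 = 65536/665416609183179841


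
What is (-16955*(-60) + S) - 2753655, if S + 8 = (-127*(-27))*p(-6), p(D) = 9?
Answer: -1705502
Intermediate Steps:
S = 30853 (S = -8 - 127*(-27)*9 = -8 + 3429*9 = -8 + 30861 = 30853)
(-16955*(-60) + S) - 2753655 = (-16955*(-60) + 30853) - 2753655 = (1017300 + 30853) - 2753655 = 1048153 - 2753655 = -1705502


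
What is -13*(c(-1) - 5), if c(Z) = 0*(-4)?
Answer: 65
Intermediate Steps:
c(Z) = 0
-13*(c(-1) - 5) = -13*(0 - 5) = -13*(-5) = 65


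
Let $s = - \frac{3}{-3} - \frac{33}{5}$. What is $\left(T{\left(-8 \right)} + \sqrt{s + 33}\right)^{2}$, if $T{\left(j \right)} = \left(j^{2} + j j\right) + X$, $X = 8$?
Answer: $\frac{\left(680 + \sqrt{685}\right)^{2}}{25} \approx 19947.0$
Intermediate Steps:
$s = - \frac{28}{5}$ ($s = \left(-3\right) \left(- \frac{1}{3}\right) - \frac{33}{5} = 1 - \frac{33}{5} = - \frac{28}{5} \approx -5.6$)
$T{\left(j \right)} = 8 + 2 j^{2}$ ($T{\left(j \right)} = \left(j^{2} + j j\right) + 8 = \left(j^{2} + j^{2}\right) + 8 = 2 j^{2} + 8 = 8 + 2 j^{2}$)
$\left(T{\left(-8 \right)} + \sqrt{s + 33}\right)^{2} = \left(\left(8 + 2 \left(-8\right)^{2}\right) + \sqrt{- \frac{28}{5} + 33}\right)^{2} = \left(\left(8 + 2 \cdot 64\right) + \sqrt{\frac{137}{5}}\right)^{2} = \left(\left(8 + 128\right) + \frac{\sqrt{685}}{5}\right)^{2} = \left(136 + \frac{\sqrt{685}}{5}\right)^{2}$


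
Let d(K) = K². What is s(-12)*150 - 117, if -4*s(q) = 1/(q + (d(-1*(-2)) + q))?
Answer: -921/8 ≈ -115.13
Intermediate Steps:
s(q) = -1/(4*(4 + 2*q)) (s(q) = -1/(4*(q + ((-1*(-2))² + q))) = -1/(4*(q + (2² + q))) = -1/(4*(q + (4 + q))) = -1/(4*(4 + 2*q)))
s(-12)*150 - 117 = -1/(16 + 8*(-12))*150 - 117 = -1/(16 - 96)*150 - 117 = -1/(-80)*150 - 117 = -1*(-1/80)*150 - 117 = (1/80)*150 - 117 = 15/8 - 117 = -921/8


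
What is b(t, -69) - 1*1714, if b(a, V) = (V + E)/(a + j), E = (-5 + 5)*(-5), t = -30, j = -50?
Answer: -137051/80 ≈ -1713.1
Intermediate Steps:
E = 0 (E = 0*(-5) = 0)
b(a, V) = V/(-50 + a) (b(a, V) = (V + 0)/(a - 50) = V/(-50 + a))
b(t, -69) - 1*1714 = -69/(-50 - 30) - 1*1714 = -69/(-80) - 1714 = -69*(-1/80) - 1714 = 69/80 - 1714 = -137051/80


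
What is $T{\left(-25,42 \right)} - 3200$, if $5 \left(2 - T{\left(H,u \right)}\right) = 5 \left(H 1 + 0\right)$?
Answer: $-3173$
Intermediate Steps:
$T{\left(H,u \right)} = 2 - H$ ($T{\left(H,u \right)} = 2 - \frac{5 \left(H 1 + 0\right)}{5} = 2 - \frac{5 \left(H + 0\right)}{5} = 2 - \frac{5 H}{5} = 2 - H$)
$T{\left(-25,42 \right)} - 3200 = \left(2 - -25\right) - 3200 = \left(2 + 25\right) - 3200 = 27 - 3200 = -3173$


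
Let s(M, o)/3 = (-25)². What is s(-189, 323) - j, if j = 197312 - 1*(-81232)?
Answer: -276669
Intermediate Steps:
j = 278544 (j = 197312 + 81232 = 278544)
s(M, o) = 1875 (s(M, o) = 3*(-25)² = 3*625 = 1875)
s(-189, 323) - j = 1875 - 1*278544 = 1875 - 278544 = -276669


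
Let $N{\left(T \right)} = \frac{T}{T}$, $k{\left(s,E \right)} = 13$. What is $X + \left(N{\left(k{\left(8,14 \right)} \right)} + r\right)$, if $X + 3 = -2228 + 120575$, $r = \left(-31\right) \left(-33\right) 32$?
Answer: $151081$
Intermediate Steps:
$N{\left(T \right)} = 1$
$r = 32736$ ($r = 1023 \cdot 32 = 32736$)
$X = 118344$ ($X = -3 + \left(-2228 + 120575\right) = -3 + 118347 = 118344$)
$X + \left(N{\left(k{\left(8,14 \right)} \right)} + r\right) = 118344 + \left(1 + 32736\right) = 118344 + 32737 = 151081$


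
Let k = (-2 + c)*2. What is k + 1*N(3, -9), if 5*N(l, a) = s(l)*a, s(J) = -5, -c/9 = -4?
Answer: 77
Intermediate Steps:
c = 36 (c = -9*(-4) = 36)
N(l, a) = -a (N(l, a) = (-5*a)/5 = -a)
k = 68 (k = (-2 + 36)*2 = 34*2 = 68)
k + 1*N(3, -9) = 68 + 1*(-1*(-9)) = 68 + 1*9 = 68 + 9 = 77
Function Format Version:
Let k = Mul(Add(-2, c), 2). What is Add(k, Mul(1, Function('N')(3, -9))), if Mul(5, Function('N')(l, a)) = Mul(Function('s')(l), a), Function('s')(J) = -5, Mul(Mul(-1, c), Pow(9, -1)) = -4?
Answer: 77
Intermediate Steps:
c = 36 (c = Mul(-9, -4) = 36)
Function('N')(l, a) = Mul(-1, a) (Function('N')(l, a) = Mul(Rational(1, 5), Mul(-5, a)) = Mul(-1, a))
k = 68 (k = Mul(Add(-2, 36), 2) = Mul(34, 2) = 68)
Add(k, Mul(1, Function('N')(3, -9))) = Add(68, Mul(1, Mul(-1, -9))) = Add(68, Mul(1, 9)) = Add(68, 9) = 77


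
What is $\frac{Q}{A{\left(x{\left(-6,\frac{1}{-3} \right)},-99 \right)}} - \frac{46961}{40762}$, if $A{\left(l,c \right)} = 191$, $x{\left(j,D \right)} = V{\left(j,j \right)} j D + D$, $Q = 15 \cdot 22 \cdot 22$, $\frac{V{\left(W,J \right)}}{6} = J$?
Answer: $\frac{286962569}{7785542} \approx 36.858$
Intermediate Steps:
$V{\left(W,J \right)} = 6 J$
$Q = 7260$ ($Q = 330 \cdot 22 = 7260$)
$x{\left(j,D \right)} = D + 6 D j^{2}$ ($x{\left(j,D \right)} = 6 j j D + D = 6 j^{2} D + D = 6 D j^{2} + D = D + 6 D j^{2}$)
$\frac{Q}{A{\left(x{\left(-6,\frac{1}{-3} \right)},-99 \right)}} - \frac{46961}{40762} = \frac{7260}{191} - \frac{46961}{40762} = \frac{286962569}{7785542}$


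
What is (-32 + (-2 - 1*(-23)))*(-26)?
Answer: 286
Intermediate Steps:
(-32 + (-2 - 1*(-23)))*(-26) = (-32 + (-2 + 23))*(-26) = (-32 + 21)*(-26) = -11*(-26) = 286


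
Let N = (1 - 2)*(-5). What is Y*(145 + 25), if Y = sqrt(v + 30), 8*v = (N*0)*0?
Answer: 170*sqrt(30) ≈ 931.13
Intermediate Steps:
N = 5 (N = -1*(-5) = 5)
v = 0 (v = ((5*0)*0)/8 = (0*0)/8 = (1/8)*0 = 0)
Y = sqrt(30) (Y = sqrt(0 + 30) = sqrt(30) ≈ 5.4772)
Y*(145 + 25) = sqrt(30)*(145 + 25) = sqrt(30)*170 = 170*sqrt(30)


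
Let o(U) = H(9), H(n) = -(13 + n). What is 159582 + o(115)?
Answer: 159560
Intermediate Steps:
H(n) = -13 - n
o(U) = -22 (o(U) = -13 - 1*9 = -13 - 9 = -22)
159582 + o(115) = 159582 - 22 = 159560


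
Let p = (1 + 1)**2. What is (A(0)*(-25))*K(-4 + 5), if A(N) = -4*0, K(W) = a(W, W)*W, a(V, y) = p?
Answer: 0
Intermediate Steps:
p = 4 (p = 2**2 = 4)
a(V, y) = 4
K(W) = 4*W
A(N) = 0
(A(0)*(-25))*K(-4 + 5) = (0*(-25))*(4*(-4 + 5)) = 0*(4*1) = 0*4 = 0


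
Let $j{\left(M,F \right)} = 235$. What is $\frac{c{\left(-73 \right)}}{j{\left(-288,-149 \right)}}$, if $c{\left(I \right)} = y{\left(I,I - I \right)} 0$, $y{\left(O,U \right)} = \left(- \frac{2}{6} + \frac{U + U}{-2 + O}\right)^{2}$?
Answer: $0$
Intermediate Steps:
$y{\left(O,U \right)} = \left(- \frac{1}{3} + \frac{2 U}{-2 + O}\right)^{2}$ ($y{\left(O,U \right)} = \left(\left(-2\right) \frac{1}{6} + \frac{2 U}{-2 + O}\right)^{2} = \left(- \frac{1}{3} + \frac{2 U}{-2 + O}\right)^{2}$)
$c{\left(I \right)} = 0$ ($c{\left(I \right)} = \frac{\left(2 - I + 6 \left(I - I\right)\right)^{2}}{9 \left(-2 + I\right)^{2}} \cdot 0 = \frac{\left(2 - I + 6 \cdot 0\right)^{2}}{9 \left(-2 + I\right)^{2}} \cdot 0 = \frac{\left(2 - I + 0\right)^{2}}{9 \left(-2 + I\right)^{2}} \cdot 0 = \frac{\left(2 - I\right)^{2}}{9 \left(-2 + I\right)^{2}} \cdot 0 = 0$)
$\frac{c{\left(-73 \right)}}{j{\left(-288,-149 \right)}} = \frac{0}{235} = 0 \cdot \frac{1}{235} = 0$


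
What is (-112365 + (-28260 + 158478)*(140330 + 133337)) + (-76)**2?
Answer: 35636262817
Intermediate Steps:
(-112365 + (-28260 + 158478)*(140330 + 133337)) + (-76)**2 = (-112365 + 130218*273667) + 5776 = (-112365 + 35636369406) + 5776 = 35636257041 + 5776 = 35636262817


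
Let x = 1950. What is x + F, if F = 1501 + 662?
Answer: 4113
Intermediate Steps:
F = 2163
x + F = 1950 + 2163 = 4113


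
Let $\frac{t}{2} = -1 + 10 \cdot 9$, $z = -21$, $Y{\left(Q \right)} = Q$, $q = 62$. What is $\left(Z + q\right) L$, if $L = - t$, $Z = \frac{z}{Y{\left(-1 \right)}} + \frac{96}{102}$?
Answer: $- \frac{254006}{17} \approx -14942.0$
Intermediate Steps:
$Z = \frac{373}{17}$ ($Z = - \frac{21}{-1} + \frac{96}{102} = \left(-21\right) \left(-1\right) + 96 \cdot \frac{1}{102} = 21 + \frac{16}{17} = \frac{373}{17} \approx 21.941$)
$t = 178$ ($t = 2 \left(-1 + 10 \cdot 9\right) = 2 \left(-1 + 90\right) = 2 \cdot 89 = 178$)
$L = -178$ ($L = \left(-1\right) 178 = -178$)
$\left(Z + q\right) L = \left(\frac{373}{17} + 62\right) \left(-178\right) = \frac{1427}{17} \left(-178\right) = - \frac{254006}{17}$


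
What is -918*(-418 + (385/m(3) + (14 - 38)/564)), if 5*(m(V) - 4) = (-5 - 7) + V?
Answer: 10486314/47 ≈ 2.2311e+5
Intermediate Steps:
m(V) = 8/5 + V/5 (m(V) = 4 + ((-5 - 7) + V)/5 = 4 + (-12 + V)/5 = 4 + (-12/5 + V/5) = 8/5 + V/5)
-918*(-418 + (385/m(3) + (14 - 38)/564)) = -918*(-418 + (385/(8/5 + (⅕)*3) + (14 - 38)/564)) = -918*(-418 + (385/(8/5 + ⅗) - 24*1/564)) = -918*(-418 + (385/(11/5) - 2/47)) = -918*(-418 + (385*(5/11) - 2/47)) = -918*(-418 + (175 - 2/47)) = -918*(-418 + 8223/47) = -918*(-11423/47) = 10486314/47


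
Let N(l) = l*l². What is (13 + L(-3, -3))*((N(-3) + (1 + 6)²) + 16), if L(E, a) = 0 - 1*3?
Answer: 380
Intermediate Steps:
L(E, a) = -3 (L(E, a) = 0 - 3 = -3)
N(l) = l³
(13 + L(-3, -3))*((N(-3) + (1 + 6)²) + 16) = (13 - 3)*(((-3)³ + (1 + 6)²) + 16) = 10*((-27 + 7²) + 16) = 10*((-27 + 49) + 16) = 10*(22 + 16) = 10*38 = 380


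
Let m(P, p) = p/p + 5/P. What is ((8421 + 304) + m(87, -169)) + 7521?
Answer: 1413494/87 ≈ 16247.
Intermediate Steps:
m(P, p) = 1 + 5/P
((8421 + 304) + m(87, -169)) + 7521 = ((8421 + 304) + (5 + 87)/87) + 7521 = (8725 + (1/87)*92) + 7521 = (8725 + 92/87) + 7521 = 759167/87 + 7521 = 1413494/87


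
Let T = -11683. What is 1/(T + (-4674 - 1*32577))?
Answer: -1/48934 ≈ -2.0436e-5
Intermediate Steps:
1/(T + (-4674 - 1*32577)) = 1/(-11683 + (-4674 - 1*32577)) = 1/(-11683 + (-4674 - 32577)) = 1/(-11683 - 37251) = 1/(-48934) = -1/48934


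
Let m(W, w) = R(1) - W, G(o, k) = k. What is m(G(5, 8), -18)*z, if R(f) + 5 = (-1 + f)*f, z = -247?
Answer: 3211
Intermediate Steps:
R(f) = -5 + f*(-1 + f) (R(f) = -5 + (-1 + f)*f = -5 + f*(-1 + f))
m(W, w) = -5 - W (m(W, w) = (-5 + 1² - 1*1) - W = (-5 + 1 - 1) - W = -5 - W)
m(G(5, 8), -18)*z = (-5 - 1*8)*(-247) = (-5 - 8)*(-247) = -13*(-247) = 3211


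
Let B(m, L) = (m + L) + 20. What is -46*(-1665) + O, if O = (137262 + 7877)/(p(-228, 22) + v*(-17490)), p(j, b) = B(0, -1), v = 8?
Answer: 10714872451/139901 ≈ 76589.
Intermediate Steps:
B(m, L) = 20 + L + m (B(m, L) = (L + m) + 20 = 20 + L + m)
p(j, b) = 19 (p(j, b) = 20 - 1 + 0 = 19)
O = -145139/139901 (O = (137262 + 7877)/(19 + 8*(-17490)) = 145139/(19 - 139920) = 145139/(-139901) = 145139*(-1/139901) = -145139/139901 ≈ -1.0374)
-46*(-1665) + O = -46*(-1665) - 145139/139901 = 76590 - 145139/139901 = 10714872451/139901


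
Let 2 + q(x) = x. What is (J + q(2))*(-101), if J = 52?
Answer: -5252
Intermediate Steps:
q(x) = -2 + x
(J + q(2))*(-101) = (52 + (-2 + 2))*(-101) = (52 + 0)*(-101) = 52*(-101) = -5252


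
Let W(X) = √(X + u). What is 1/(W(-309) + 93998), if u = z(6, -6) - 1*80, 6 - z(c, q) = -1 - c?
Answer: 46999/4417812190 - I*√94/4417812190 ≈ 1.0639e-5 - 2.1946e-9*I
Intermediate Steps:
z(c, q) = 7 + c (z(c, q) = 6 - (-1 - c) = 6 + (1 + c) = 7 + c)
u = -67 (u = (7 + 6) - 1*80 = 13 - 80 = -67)
W(X) = √(-67 + X) (W(X) = √(X - 67) = √(-67 + X))
1/(W(-309) + 93998) = 1/(√(-67 - 309) + 93998) = 1/(√(-376) + 93998) = 1/(2*I*√94 + 93998) = 1/(93998 + 2*I*√94)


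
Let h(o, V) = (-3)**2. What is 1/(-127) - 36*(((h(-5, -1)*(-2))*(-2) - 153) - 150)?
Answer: 1220723/127 ≈ 9612.0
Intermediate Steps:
h(o, V) = 9
1/(-127) - 36*(((h(-5, -1)*(-2))*(-2) - 153) - 150) = 1/(-127) - 36*(((9*(-2))*(-2) - 153) - 150) = -1/127 - 36*((-18*(-2) - 153) - 150) = -1/127 - 36*((36 - 153) - 150) = -1/127 - 36*(-117 - 150) = -1/127 - 36*(-267) = -1/127 + 9612 = 1220723/127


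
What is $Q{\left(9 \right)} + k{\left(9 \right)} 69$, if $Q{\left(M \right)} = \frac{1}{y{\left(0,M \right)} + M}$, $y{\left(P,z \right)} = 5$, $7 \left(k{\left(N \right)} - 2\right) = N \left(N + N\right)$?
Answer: $\frac{24289}{14} \approx 1734.9$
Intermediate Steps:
$k{\left(N \right)} = 2 + \frac{2 N^{2}}{7}$ ($k{\left(N \right)} = 2 + \frac{N \left(N + N\right)}{7} = 2 + \frac{N 2 N}{7} = 2 + \frac{2 N^{2}}{7}$)
$Q{\left(M \right)} = \frac{1}{5 + M}$
$Q{\left(9 \right)} + k{\left(9 \right)} 69 = \frac{1}{5 + 9} + \left(2 + \frac{2 \cdot 9^{2}}{7}\right) 69 = \frac{1}{14} + \left(2 + \frac{2}{7} \cdot 81\right) 69 = \frac{1}{14} + \left(2 + \frac{162}{7}\right) 69 = \frac{1}{14} + \frac{176}{7} \cdot 69 = \frac{1}{14} + \frac{12144}{7} = \frac{24289}{14}$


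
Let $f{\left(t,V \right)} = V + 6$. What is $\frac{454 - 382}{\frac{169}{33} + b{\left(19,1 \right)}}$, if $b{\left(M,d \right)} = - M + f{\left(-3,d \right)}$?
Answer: $- \frac{2376}{227} \approx -10.467$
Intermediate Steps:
$f{\left(t,V \right)} = 6 + V$
$b{\left(M,d \right)} = 6 + d - M$ ($b{\left(M,d \right)} = - M + \left(6 + d\right) = 6 + d - M$)
$\frac{454 - 382}{\frac{169}{33} + b{\left(19,1 \right)}} = \frac{454 - 382}{\frac{169}{33} + \left(6 + 1 - 19\right)} = \frac{72}{169 \cdot \frac{1}{33} + \left(6 + 1 - 19\right)} = \frac{72}{\frac{169}{33} - 12} = \frac{72}{- \frac{227}{33}} = 72 \left(- \frac{33}{227}\right) = - \frac{2376}{227}$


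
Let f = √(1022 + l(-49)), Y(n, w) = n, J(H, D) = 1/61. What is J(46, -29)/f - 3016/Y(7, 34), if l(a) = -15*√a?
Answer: -3016/7 + √7/(427*√(146 - 15*I)) ≈ -430.86 + 2.617e-5*I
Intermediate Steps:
J(H, D) = 1/61
f = √(1022 - 105*I) ≈ 32.011 - 1.6401*I
J(46, -29)/f - 3016/Y(7, 34) = 1/(61*(√(1022 - 105*I))) - 3016/7 = 1/(61*√(1022 - 105*I)) - 3016*⅐ = 1/(61*√(1022 - 105*I)) - 3016/7 = -3016/7 + 1/(61*√(1022 - 105*I))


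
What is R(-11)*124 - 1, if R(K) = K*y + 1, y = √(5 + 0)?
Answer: 123 - 1364*√5 ≈ -2927.0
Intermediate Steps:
y = √5 ≈ 2.2361
R(K) = 1 + K*√5 (R(K) = K*√5 + 1 = 1 + K*√5)
R(-11)*124 - 1 = (1 - 11*√5)*124 - 1 = (124 - 1364*√5) - 1 = 123 - 1364*√5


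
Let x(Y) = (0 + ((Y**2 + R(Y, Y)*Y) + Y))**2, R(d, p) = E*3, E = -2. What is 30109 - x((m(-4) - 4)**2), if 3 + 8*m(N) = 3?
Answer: -867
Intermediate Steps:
m(N) = 0 (m(N) = -3/8 + (1/8)*3 = -3/8 + 3/8 = 0)
R(d, p) = -6 (R(d, p) = -2*3 = -6)
x(Y) = (Y**2 - 5*Y)**2 (x(Y) = (0 + ((Y**2 - 6*Y) + Y))**2 = (0 + (Y**2 - 5*Y))**2 = (Y**2 - 5*Y)**2)
30109 - x((m(-4) - 4)**2) = 30109 - ((0 - 4)**2)**2*(-5 + (0 - 4)**2)**2 = 30109 - ((-4)**2)**2*(-5 + (-4)**2)**2 = 30109 - 16**2*(-5 + 16)**2 = 30109 - 256*11**2 = 30109 - 256*121 = 30109 - 1*30976 = 30109 - 30976 = -867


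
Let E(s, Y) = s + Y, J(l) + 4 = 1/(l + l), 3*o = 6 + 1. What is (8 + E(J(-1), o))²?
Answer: 1225/36 ≈ 34.028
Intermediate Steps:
o = 7/3 (o = (6 + 1)/3 = (⅓)*7 = 7/3 ≈ 2.3333)
J(l) = -4 + 1/(2*l) (J(l) = -4 + 1/(l + l) = -4 + 1/(2*l))
E(s, Y) = Y + s
(8 + E(J(-1), o))² = (8 + (7/3 + (-4 + (½)/(-1))))² = (8 + (7/3 + (-4 + (½)*(-1))))² = (8 + (7/3 + (-4 - ½)))² = (8 + (7/3 - 9/2))² = (8 - 13/6)² = (35/6)² = 1225/36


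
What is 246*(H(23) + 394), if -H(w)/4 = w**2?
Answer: -423612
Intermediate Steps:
H(w) = -4*w**2
246*(H(23) + 394) = 246*(-4*23**2 + 394) = 246*(-4*529 + 394) = 246*(-2116 + 394) = 246*(-1722) = -423612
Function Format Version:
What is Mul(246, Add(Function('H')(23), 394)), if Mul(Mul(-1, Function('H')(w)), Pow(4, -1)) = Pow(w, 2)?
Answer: -423612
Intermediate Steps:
Function('H')(w) = Mul(-4, Pow(w, 2))
Mul(246, Add(Function('H')(23), 394)) = Mul(246, Add(Mul(-4, Pow(23, 2)), 394)) = Mul(246, Add(Mul(-4, 529), 394)) = Mul(246, Add(-2116, 394)) = Mul(246, -1722) = -423612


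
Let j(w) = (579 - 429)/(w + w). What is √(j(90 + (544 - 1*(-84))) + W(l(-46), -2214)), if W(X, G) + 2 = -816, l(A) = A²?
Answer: I*√421644782/718 ≈ 28.599*I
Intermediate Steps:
W(X, G) = -818 (W(X, G) = -2 - 816 = -818)
j(w) = 75/w (j(w) = 150/((2*w)) = 150*(1/(2*w)) = 75/w)
√(j(90 + (544 - 1*(-84))) + W(l(-46), -2214)) = √(75/(90 + (544 - 1*(-84))) - 818) = √(75/(90 + (544 + 84)) - 818) = √(75/(90 + 628) - 818) = √(75/718 - 818) = √(-587249/718) = I*√421644782/718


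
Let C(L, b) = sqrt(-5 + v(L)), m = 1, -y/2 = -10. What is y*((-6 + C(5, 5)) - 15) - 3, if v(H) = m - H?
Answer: -423 + 60*I ≈ -423.0 + 60.0*I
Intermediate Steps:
y = 20 (y = -2*(-10) = 20)
v(H) = 1 - H
C(L, b) = sqrt(-4 - L) (C(L, b) = sqrt(-5 + (1 - L)) = sqrt(-4 - L))
y*((-6 + C(5, 5)) - 15) - 3 = 20*((-6 + sqrt(-4 - 1*5)) - 15) - 3 = 20*((-6 + sqrt(-4 - 5)) - 15) - 3 = 20*((-6 + sqrt(-9)) - 15) - 3 = 20*((-6 + 3*I) - 15) - 3 = 20*(-21 + 3*I) - 3 = (-420 + 60*I) - 3 = -423 + 60*I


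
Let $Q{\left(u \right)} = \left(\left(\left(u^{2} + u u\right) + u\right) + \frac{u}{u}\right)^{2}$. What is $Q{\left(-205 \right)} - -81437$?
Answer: $7030233153$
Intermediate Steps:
$Q{\left(u \right)} = \left(1 + u + 2 u^{2}\right)^{2}$ ($Q{\left(u \right)} = \left(\left(\left(u^{2} + u^{2}\right) + u\right) + 1\right)^{2} = \left(\left(2 u^{2} + u\right) + 1\right)^{2} = \left(\left(u + 2 u^{2}\right) + 1\right)^{2} = \left(1 + u + 2 u^{2}\right)^{2}$)
$Q{\left(-205 \right)} - -81437 = \left(1 - 205 + 2 \left(-205\right)^{2}\right)^{2} - -81437 = \left(1 - 205 + 2 \cdot 42025\right)^{2} + 81437 = \left(1 - 205 + 84050\right)^{2} + 81437 = 83846^{2} + 81437 = 7030151716 + 81437 = 7030233153$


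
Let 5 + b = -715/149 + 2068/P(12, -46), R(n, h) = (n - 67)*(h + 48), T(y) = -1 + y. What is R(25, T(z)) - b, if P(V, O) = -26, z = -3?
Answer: -3406530/1937 ≈ -1758.7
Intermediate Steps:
R(n, h) = (-67 + n)*(48 + h)
b = -173046/1937 (b = -5 + (-715/149 + 2068/(-26)) = -5 + (-715*1/149 + 2068*(-1/26)) = -5 + (-715/149 - 1034/13) = -5 - 163361/1937 = -173046/1937 ≈ -89.337)
R(25, T(z)) - b = (-3216 - 67*(-1 - 3) + 48*25 + (-1 - 3)*25) - 1*(-173046/1937) = (-3216 - 67*(-4) + 1200 - 4*25) + 173046/1937 = (-3216 + 268 + 1200 - 100) + 173046/1937 = -1848 + 173046/1937 = -3406530/1937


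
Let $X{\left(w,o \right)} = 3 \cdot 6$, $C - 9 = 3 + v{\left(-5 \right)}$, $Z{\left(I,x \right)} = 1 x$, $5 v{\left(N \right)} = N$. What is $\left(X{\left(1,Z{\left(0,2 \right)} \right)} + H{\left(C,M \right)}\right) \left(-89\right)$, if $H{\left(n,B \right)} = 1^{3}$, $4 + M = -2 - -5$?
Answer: $-1691$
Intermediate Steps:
$v{\left(N \right)} = \frac{N}{5}$
$Z{\left(I,x \right)} = x$
$C = 11$ ($C = 9 + \left(3 + \frac{1}{5} \left(-5\right)\right) = 9 + \left(3 - 1\right) = 9 + 2 = 11$)
$M = -1$ ($M = -4 - -3 = -4 + \left(-2 + 5\right) = -4 + 3 = -1$)
$H{\left(n,B \right)} = 1$
$X{\left(w,o \right)} = 18$
$\left(X{\left(1,Z{\left(0,2 \right)} \right)} + H{\left(C,M \right)}\right) \left(-89\right) = \left(18 + 1\right) \left(-89\right) = 19 \left(-89\right) = -1691$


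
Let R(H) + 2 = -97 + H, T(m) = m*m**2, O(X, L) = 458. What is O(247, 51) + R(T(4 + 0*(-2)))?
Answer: 423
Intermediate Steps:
T(m) = m**3
R(H) = -99 + H (R(H) = -2 + (-97 + H) = -99 + H)
O(247, 51) + R(T(4 + 0*(-2))) = 458 + (-99 + (4 + 0*(-2))**3) = 458 + (-99 + (4 + 0)**3) = 458 + (-99 + 4**3) = 458 + (-99 + 64) = 458 - 35 = 423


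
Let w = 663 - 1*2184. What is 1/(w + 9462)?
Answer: 1/7941 ≈ 0.00012593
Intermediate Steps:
w = -1521 (w = 663 - 2184 = -1521)
1/(w + 9462) = 1/(-1521 + 9462) = 1/7941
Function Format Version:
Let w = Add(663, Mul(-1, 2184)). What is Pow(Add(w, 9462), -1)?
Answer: Rational(1, 7941) ≈ 0.00012593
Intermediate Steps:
w = -1521 (w = Add(663, -2184) = -1521)
Pow(Add(w, 9462), -1) = Pow(Add(-1521, 9462), -1) = Pow(7941, -1) = Rational(1, 7941)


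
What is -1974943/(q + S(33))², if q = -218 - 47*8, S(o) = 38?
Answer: -1974943/309136 ≈ -6.3886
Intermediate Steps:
q = -594 (q = -218 - 1*376 = -218 - 376 = -594)
-1974943/(q + S(33))² = -1974943/(-594 + 38)² = -1974943/((-556)²) = -1974943/309136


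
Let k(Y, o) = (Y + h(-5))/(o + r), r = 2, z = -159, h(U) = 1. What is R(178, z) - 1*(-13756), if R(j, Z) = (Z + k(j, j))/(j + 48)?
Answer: 559565639/40680 ≈ 13755.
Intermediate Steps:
k(Y, o) = (1 + Y)/(2 + o) (k(Y, o) = (Y + 1)/(o + 2) = (1 + Y)/(2 + o))
R(j, Z) = (Z + (1 + j)/(2 + j))/(48 + j) (R(j, Z) = (Z + (1 + j)/(2 + j))/(j + 48) = (Z + (1 + j)/(2 + j))/(48 + j))
R(178, z) - 1*(-13756) = (1 + 178 - 159*(2 + 178))/((2 + 178)*(48 + 178)) - 1*(-13756) = (1 + 178 - 159*180)/(180*226) + 13756 = (1/180)*(1/226)*(1 + 178 - 28620) + 13756 = (1/180)*(1/226)*(-28441) + 13756 = -28441/40680 + 13756 = 559565639/40680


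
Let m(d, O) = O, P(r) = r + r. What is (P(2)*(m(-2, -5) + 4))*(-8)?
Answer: 32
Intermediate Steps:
P(r) = 2*r
(P(2)*(m(-2, -5) + 4))*(-8) = ((2*2)*(-5 + 4))*(-8) = (4*(-1))*(-8) = -4*(-8) = 32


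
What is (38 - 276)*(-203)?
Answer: 48314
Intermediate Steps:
(38 - 276)*(-203) = -238*(-203) = 48314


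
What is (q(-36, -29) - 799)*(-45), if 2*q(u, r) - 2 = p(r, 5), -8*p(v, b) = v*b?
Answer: 568035/16 ≈ 35502.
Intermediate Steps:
p(v, b) = -b*v/8 (p(v, b) = -v*b/8 = -b*v/8)
q(u, r) = 1 - 5*r/16 (q(u, r) = 1 + (-⅛*5*r)/2 = 1 + (-5*r/8)/2 = 1 - 5*r/16)
(q(-36, -29) - 799)*(-45) = ((1 - 5/16*(-29)) - 799)*(-45) = ((1 + 145/16) - 799)*(-45) = (161/16 - 799)*(-45) = -12623/16*(-45) = 568035/16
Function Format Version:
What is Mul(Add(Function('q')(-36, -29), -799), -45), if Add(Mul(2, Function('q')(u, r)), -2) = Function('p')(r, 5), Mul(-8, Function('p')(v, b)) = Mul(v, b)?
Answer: Rational(568035, 16) ≈ 35502.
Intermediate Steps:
Function('p')(v, b) = Mul(Rational(-1, 8), b, v) (Function('p')(v, b) = Mul(Rational(-1, 8), Mul(v, b)) = Mul(Rational(-1, 8), Mul(b, v)) = Mul(Rational(-1, 8), b, v))
Function('q')(u, r) = Add(1, Mul(Rational(-5, 16), r)) (Function('q')(u, r) = Add(1, Mul(Rational(1, 2), Mul(Rational(-1, 8), 5, r))) = Add(1, Mul(Rational(1, 2), Mul(Rational(-5, 8), r))) = Add(1, Mul(Rational(-5, 16), r)))
Mul(Add(Function('q')(-36, -29), -799), -45) = Mul(Add(Add(1, Mul(Rational(-5, 16), -29)), -799), -45) = Mul(Add(Add(1, Rational(145, 16)), -799), -45) = Mul(Add(Rational(161, 16), -799), -45) = Mul(Rational(-12623, 16), -45) = Rational(568035, 16)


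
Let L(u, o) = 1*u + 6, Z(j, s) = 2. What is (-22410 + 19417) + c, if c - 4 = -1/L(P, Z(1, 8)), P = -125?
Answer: -355690/119 ≈ -2989.0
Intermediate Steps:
L(u, o) = 6 + u (L(u, o) = u + 6 = 6 + u)
c = 477/119 (c = 4 - 1/(6 - 125) = 4 - 1/(-119) = 4 - 1*(-1/119) = 4 + 1/119 = 477/119 ≈ 4.0084)
(-22410 + 19417) + c = (-22410 + 19417) + 477/119 = -2993 + 477/119 = -355690/119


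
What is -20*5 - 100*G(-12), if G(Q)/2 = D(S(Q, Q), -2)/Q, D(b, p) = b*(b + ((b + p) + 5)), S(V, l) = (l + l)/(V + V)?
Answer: -50/3 ≈ -16.667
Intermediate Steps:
S(V, l) = l/V (S(V, l) = (2*l)/((2*V)) = (2*l)*(1/(2*V)) = l/V)
D(b, p) = b*(5 + p + 2*b) (D(b, p) = b*(b + (5 + b + p)) = b*(5 + p + 2*b))
G(Q) = 10/Q (G(Q) = 2*(((Q/Q)*(5 - 2 + 2*(Q/Q)))/Q) = 2*((1*(5 - 2 + 2*1))/Q) = 2*((1*(5 - 2 + 2))/Q) = 2*((1*5)/Q) = 2*(5/Q) = 10/Q)
-20*5 - 100*G(-12) = -20*5 - 1000/(-12) = -100 - 1000*(-1)/12 = -100 - 100*(-⅚) = -100 + 250/3 = -50/3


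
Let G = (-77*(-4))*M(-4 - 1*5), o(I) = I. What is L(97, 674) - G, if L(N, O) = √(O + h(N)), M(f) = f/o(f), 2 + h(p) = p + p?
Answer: -308 + √866 ≈ -278.57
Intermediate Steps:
h(p) = -2 + 2*p (h(p) = -2 + (p + p) = -2 + 2*p)
M(f) = 1 (M(f) = f/f = 1)
G = 308 (G = -77*(-4)*1 = 308*1 = 308)
L(N, O) = √(-2 + O + 2*N) (L(N, O) = √(O + (-2 + 2*N)) = √(-2 + O + 2*N))
L(97, 674) - G = √(-2 + 674 + 2*97) - 1*308 = √(-2 + 674 + 194) - 308 = √866 - 308 = -308 + √866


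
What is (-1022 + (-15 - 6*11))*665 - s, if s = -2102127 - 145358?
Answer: 1513990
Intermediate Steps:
s = -2247485
(-1022 + (-15 - 6*11))*665 - s = (-1022 + (-15 - 6*11))*665 - 1*(-2247485) = (-1022 + (-15 - 66))*665 + 2247485 = (-1022 - 81)*665 + 2247485 = -1103*665 + 2247485 = -733495 + 2247485 = 1513990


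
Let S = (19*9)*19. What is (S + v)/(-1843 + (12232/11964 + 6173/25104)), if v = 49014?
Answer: -436024773648/15365376053 ≈ -28.377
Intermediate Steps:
S = 3249 (S = 171*19 = 3249)
(S + v)/(-1843 + (12232/11964 + 6173/25104)) = (3249 + 49014)/(-1843 + (12232/11964 + 6173/25104)) = 52263/(-1843 + (12232*(1/11964) + 6173*(1/25104))) = 52263/(-1843 + (3058/2991 + 6173/25104)) = 52263/(-1843 + 10581275/8342896) = 52263/(-15365376053/8342896) = 52263*(-8342896/15365376053) = -436024773648/15365376053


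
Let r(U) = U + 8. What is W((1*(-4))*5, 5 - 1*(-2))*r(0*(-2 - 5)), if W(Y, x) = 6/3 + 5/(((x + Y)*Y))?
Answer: 210/13 ≈ 16.154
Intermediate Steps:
W(Y, x) = 2 + 5/(Y*(Y + x)) (W(Y, x) = 6*(⅓) + 5/(((Y + x)*Y)) = 2 + 5/((Y*(Y + x))) = 2 + 5*(1/(Y*(Y + x))) = 2 + 5/(Y*(Y + x)))
r(U) = 8 + U
W((1*(-4))*5, 5 - 1*(-2))*r(0*(-2 - 5)) = ((5 + 2*((1*(-4))*5)² + 2*((1*(-4))*5)*(5 - 1*(-2)))/((((1*(-4))*5))*((1*(-4))*5 + (5 - 1*(-2)))))*(8 + 0*(-2 - 5)) = ((5 + 2*(-4*5)² + 2*(-4*5)*(5 + 2))/(((-4*5))*(-4*5 + (5 + 2))))*(8 + 0*(-7)) = ((5 + 2*(-20)² + 2*(-20)*7)/((-20)*(-20 + 7)))*(8 + 0) = -1/20*(5 + 2*400 - 280)/(-13)*8 = -1/20*(-1/13)*(5 + 800 - 280)*8 = -1/20*(-1/13)*525*8 = (105/52)*8 = 210/13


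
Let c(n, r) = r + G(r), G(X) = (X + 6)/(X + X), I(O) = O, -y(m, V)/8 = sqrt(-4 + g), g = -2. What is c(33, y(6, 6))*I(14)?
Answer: 7 - 889*I*sqrt(6)/8 ≈ 7.0 - 272.2*I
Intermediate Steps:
y(m, V) = -8*I*sqrt(6) (y(m, V) = -8*sqrt(-4 - 2) = -8*I*sqrt(6))
G(X) = (6 + X)/(2*X) (G(X) = (6 + X)/((2*X)) = (6 + X)*(1/(2*X)) = (6 + X)/(2*X))
c(n, r) = r + (6 + r)/(2*r)
c(33, y(6, 6))*I(14) = (1/2 - 8*I*sqrt(6) + 3/((-8*I*sqrt(6))))*14 = (1/2 - 8*I*sqrt(6) + 3*(I*sqrt(6)/48))*14 = (1/2 - 8*I*sqrt(6) + I*sqrt(6)/16)*14 = (1/2 - 127*I*sqrt(6)/16)*14 = 7 - 889*I*sqrt(6)/8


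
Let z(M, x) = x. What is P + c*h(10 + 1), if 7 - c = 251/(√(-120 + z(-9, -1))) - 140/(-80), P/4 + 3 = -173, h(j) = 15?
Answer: -2501/4 + 3765*I/11 ≈ -625.25 + 342.27*I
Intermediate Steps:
P = -704 (P = -12 + 4*(-173) = -12 - 692 = -704)
c = 21/4 + 251*I/11 (c = 7 - (251/(√(-120 - 1)) - 140/(-80)) = 7 - (251/(√(-121)) - 140*(-1/80)) = 7 - (251/((11*I)) + 7/4) = 7 - (251*(-I/11) + 7/4) = 7 - (-251*I/11 + 7/4) = 7 - (7/4 - 251*I/11) = 7 + (-7/4 + 251*I/11) = 21/4 + 251*I/11 ≈ 5.25 + 22.818*I)
P + c*h(10 + 1) = -704 + (21/4 + 251*I/11)*15 = -704 + (315/4 + 3765*I/11) = -2501/4 + 3765*I/11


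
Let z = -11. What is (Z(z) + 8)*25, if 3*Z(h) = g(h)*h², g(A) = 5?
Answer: 15725/3 ≈ 5241.7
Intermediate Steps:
Z(h) = 5*h²/3 (Z(h) = (5*h²)/3 = 5*h²/3)
(Z(z) + 8)*25 = ((5/3)*(-11)² + 8)*25 = ((5/3)*121 + 8)*25 = (605/3 + 8)*25 = (629/3)*25 = 15725/3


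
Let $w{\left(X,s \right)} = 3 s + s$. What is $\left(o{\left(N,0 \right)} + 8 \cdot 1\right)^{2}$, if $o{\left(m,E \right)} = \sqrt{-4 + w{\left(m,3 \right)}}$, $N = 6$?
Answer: $72 + 32 \sqrt{2} \approx 117.25$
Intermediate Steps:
$w{\left(X,s \right)} = 4 s$
$o{\left(m,E \right)} = 2 \sqrt{2}$ ($o{\left(m,E \right)} = \sqrt{-4 + 4 \cdot 3} = \sqrt{-4 + 12} = \sqrt{8} = 2 \sqrt{2}$)
$\left(o{\left(N,0 \right)} + 8 \cdot 1\right)^{2} = \left(2 \sqrt{2} + 8 \cdot 1\right)^{2} = \left(2 \sqrt{2} + 8\right)^{2} = \left(8 + 2 \sqrt{2}\right)^{2}$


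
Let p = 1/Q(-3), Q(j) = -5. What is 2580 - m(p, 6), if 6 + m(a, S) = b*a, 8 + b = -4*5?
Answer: 12902/5 ≈ 2580.4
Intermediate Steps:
b = -28 (b = -8 - 4*5 = -8 - 1*20 = -8 - 20 = -28)
p = -1/5 (p = 1/(-5) = -1/5 ≈ -0.20000)
m(a, S) = -6 - 28*a
2580 - m(p, 6) = 2580 - (-6 - 28*(-1/5)) = 2580 - (-6 + 28/5) = 2580 - 1*(-2/5) = 2580 + 2/5 = 12902/5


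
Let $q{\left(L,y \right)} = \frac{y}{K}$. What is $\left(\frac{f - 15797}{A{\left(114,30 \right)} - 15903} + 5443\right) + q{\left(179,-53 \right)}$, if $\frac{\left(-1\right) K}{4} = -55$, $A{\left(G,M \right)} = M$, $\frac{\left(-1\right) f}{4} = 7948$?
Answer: $\frac{576270027}{105820} \approx 5445.8$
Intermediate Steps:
$f = -31792$ ($f = \left(-4\right) 7948 = -31792$)
$K = 220$ ($K = \left(-4\right) \left(-55\right) = 220$)
$q{\left(L,y \right)} = \frac{y}{220}$
$\left(\frac{f - 15797}{A{\left(114,30 \right)} - 15903} + 5443\right) + q{\left(179,-53 \right)} = \left(\frac{-31792 - 15797}{30 - 15903} + 5443\right) + \frac{1}{220} \left(-53\right) = \left(- \frac{47589}{-15873} + 5443\right) - \frac{53}{220} = \left(\left(-47589\right) \left(- \frac{1}{15873}\right) + 5443\right) - \frac{53}{220} = \left(\frac{15863}{5291} + 5443\right) - \frac{53}{220} = \frac{28814776}{5291} - \frac{53}{220} = \frac{576270027}{105820}$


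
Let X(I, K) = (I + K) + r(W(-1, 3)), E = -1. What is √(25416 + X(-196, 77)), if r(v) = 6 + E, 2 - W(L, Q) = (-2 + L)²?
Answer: √25302 ≈ 159.07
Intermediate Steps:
W(L, Q) = 2 - (-2 + L)²
r(v) = 5 (r(v) = 6 - 1 = 5)
X(I, K) = 5 + I + K (X(I, K) = (I + K) + 5 = 5 + I + K)
√(25416 + X(-196, 77)) = √(25416 + (5 - 196 + 77)) = √(25416 - 114) = √25302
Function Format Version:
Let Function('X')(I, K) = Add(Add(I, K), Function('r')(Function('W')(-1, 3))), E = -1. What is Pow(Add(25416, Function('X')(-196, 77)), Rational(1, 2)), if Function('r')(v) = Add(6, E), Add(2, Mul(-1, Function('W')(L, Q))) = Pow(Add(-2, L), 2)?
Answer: Pow(25302, Rational(1, 2)) ≈ 159.07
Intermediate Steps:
Function('W')(L, Q) = Add(2, Mul(-1, Pow(Add(-2, L), 2)))
Function('r')(v) = 5 (Function('r')(v) = Add(6, -1) = 5)
Function('X')(I, K) = Add(5, I, K) (Function('X')(I, K) = Add(Add(I, K), 5) = Add(5, I, K))
Pow(Add(25416, Function('X')(-196, 77)), Rational(1, 2)) = Pow(Add(25416, Add(5, -196, 77)), Rational(1, 2)) = Pow(Add(25416, -114), Rational(1, 2)) = Pow(25302, Rational(1, 2))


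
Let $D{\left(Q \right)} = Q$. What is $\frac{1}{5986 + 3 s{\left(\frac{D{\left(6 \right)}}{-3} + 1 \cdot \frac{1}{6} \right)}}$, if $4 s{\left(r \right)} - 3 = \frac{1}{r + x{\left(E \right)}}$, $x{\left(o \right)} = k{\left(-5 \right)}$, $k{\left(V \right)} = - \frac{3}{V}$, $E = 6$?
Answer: $\frac{148}{886171} \approx 0.00016701$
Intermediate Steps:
$x{\left(o \right)} = \frac{3}{5}$ ($x{\left(o \right)} = - \frac{3}{-5} = \left(-3\right) \left(- \frac{1}{5}\right) = \frac{3}{5}$)
$s{\left(r \right)} = \frac{3}{4} + \frac{1}{4 \left(\frac{3}{5} + r\right)}$ ($s{\left(r \right)} = \frac{3}{4} + \frac{1}{4 \left(r + \frac{3}{5}\right)} = \frac{3}{4} + \frac{1}{4 \left(\frac{3}{5} + r\right)}$)
$\frac{1}{5986 + 3 s{\left(\frac{D{\left(6 \right)}}{-3} + 1 \cdot \frac{1}{6} \right)}} = \frac{1}{5986 + 3 \frac{14 + 15 \left(\frac{6}{-3} + 1 \cdot \frac{1}{6}\right)}{4 \left(3 + 5 \left(\frac{6}{-3} + 1 \cdot \frac{1}{6}\right)\right)}} = \frac{1}{5986 + 3 \frac{14 + 15 \left(6 \left(- \frac{1}{3}\right) + 1 \cdot \frac{1}{6}\right)}{4 \left(3 + 5 \left(6 \left(- \frac{1}{3}\right) + 1 \cdot \frac{1}{6}\right)\right)}} = \frac{1}{5986 + 3 \frac{14 + 15 \left(-2 + \frac{1}{6}\right)}{4 \left(3 + 5 \left(-2 + \frac{1}{6}\right)\right)}} = \frac{1}{5986 + 3 \frac{14 + 15 \left(- \frac{11}{6}\right)}{4 \left(3 + 5 \left(- \frac{11}{6}\right)\right)}} = \frac{1}{5986 + 3 \frac{14 - \frac{55}{2}}{4 \left(3 - \frac{55}{6}\right)}} = \frac{1}{5986 + 3 \cdot \frac{1}{4} \frac{1}{- \frac{37}{6}} \left(- \frac{27}{2}\right)} = \frac{1}{5986 + 3 \cdot \frac{1}{4} \left(- \frac{6}{37}\right) \left(- \frac{27}{2}\right)} = \frac{1}{5986 + 3 \cdot \frac{81}{148}} = \frac{1}{5986 + \frac{243}{148}} = \frac{1}{\frac{886171}{148}} = \frac{148}{886171}$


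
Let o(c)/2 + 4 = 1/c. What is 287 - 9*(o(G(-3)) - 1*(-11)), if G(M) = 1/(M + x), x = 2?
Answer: 278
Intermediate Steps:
G(M) = 1/(2 + M) (G(M) = 1/(M + 2) = 1/(2 + M))
o(c) = -8 + 2/c
287 - 9*(o(G(-3)) - 1*(-11)) = 287 - 9*((-8 + 2/(1/(2 - 3))) - 1*(-11)) = 287 - 9*((-8 + 2/(1/(-1))) + 11) = 287 - 9*((-8 + 2/(-1)) + 11) = 287 - 9*((-8 + 2*(-1)) + 11) = 287 - 9*((-8 - 2) + 11) = 287 - 9*(-10 + 11) = 287 - 9 = 278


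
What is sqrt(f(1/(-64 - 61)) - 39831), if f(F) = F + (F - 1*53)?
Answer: I*sqrt(24927510)/25 ≈ 199.71*I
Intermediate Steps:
f(F) = -53 + 2*F (f(F) = F + (F - 53) = F + (-53 + F) = -53 + 2*F)
sqrt(f(1/(-64 - 61)) - 39831) = sqrt((-53 + 2/(-64 - 61)) - 39831) = sqrt((-53 + 2/(-125)) - 39831) = sqrt((-53 + 2*(-1/125)) - 39831) = sqrt((-53 - 2/125) - 39831) = sqrt(-6627/125 - 39831) = sqrt(-4985502/125) = I*sqrt(24927510)/25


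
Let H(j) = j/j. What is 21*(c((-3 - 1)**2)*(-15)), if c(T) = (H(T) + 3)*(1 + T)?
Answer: -21420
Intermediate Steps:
H(j) = 1
c(T) = 4 + 4*T (c(T) = (1 + 3)*(1 + T) = 4*(1 + T) = 4 + 4*T)
21*(c((-3 - 1)**2)*(-15)) = 21*((4 + 4*(-3 - 1)**2)*(-15)) = 21*((4 + 4*(-4)**2)*(-15)) = 21*((4 + 4*16)*(-15)) = 21*((4 + 64)*(-15)) = 21*(68*(-15)) = 21*(-1020) = -21420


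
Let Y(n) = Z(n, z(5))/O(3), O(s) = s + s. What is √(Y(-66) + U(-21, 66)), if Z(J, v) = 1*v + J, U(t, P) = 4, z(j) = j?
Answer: I*√222/6 ≈ 2.4833*I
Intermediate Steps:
O(s) = 2*s
Z(J, v) = J + v (Z(J, v) = v + J = J + v)
Y(n) = ⅚ + n/6 (Y(n) = (n + 5)/((2*3)) = (5 + n)/6 = (5 + n)*(⅙) = ⅚ + n/6)
√(Y(-66) + U(-21, 66)) = √((⅚ + (⅙)*(-66)) + 4) = √((⅚ - 11) + 4) = √(-61/6 + 4) = √(-37/6) = I*√222/6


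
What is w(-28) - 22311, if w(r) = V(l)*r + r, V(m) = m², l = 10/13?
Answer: -3778091/169 ≈ -22356.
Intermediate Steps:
l = 10/13 (l = 10*(1/13) = 10/13 ≈ 0.76923)
w(r) = 269*r/169 (w(r) = (10/13)²*r + r = 100*r/169 + r = 269*r/169)
w(-28) - 22311 = (269/169)*(-28) - 22311 = -7532/169 - 22311 = -3778091/169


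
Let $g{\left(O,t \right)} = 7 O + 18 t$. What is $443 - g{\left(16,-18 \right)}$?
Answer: $655$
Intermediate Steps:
$443 - g{\left(16,-18 \right)} = 443 - \left(7 \cdot 16 + 18 \left(-18\right)\right) = 443 - \left(112 - 324\right) = 443 - -212 = 443 + 212 = 655$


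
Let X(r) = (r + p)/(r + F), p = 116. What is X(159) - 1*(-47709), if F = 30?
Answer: 9017276/189 ≈ 47710.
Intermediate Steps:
X(r) = (116 + r)/(30 + r) (X(r) = (r + 116)/(r + 30) = (116 + r)/(30 + r))
X(159) - 1*(-47709) = (116 + 159)/(30 + 159) - 1*(-47709) = 275/189 + 47709 = 9017276/189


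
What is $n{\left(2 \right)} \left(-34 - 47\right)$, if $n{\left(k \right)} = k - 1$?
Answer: $-81$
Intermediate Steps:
$n{\left(k \right)} = -1 + k$ ($n{\left(k \right)} = k - 1 = -1 + k$)
$n{\left(2 \right)} \left(-34 - 47\right) = \left(-1 + 2\right) \left(-34 - 47\right) = 1 \left(-34 - 47\right) = 1 \left(-81\right) = -81$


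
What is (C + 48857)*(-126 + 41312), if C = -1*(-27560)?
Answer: 3147310562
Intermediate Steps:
C = 27560
(C + 48857)*(-126 + 41312) = (27560 + 48857)*(-126 + 41312) = 76417*41186 = 3147310562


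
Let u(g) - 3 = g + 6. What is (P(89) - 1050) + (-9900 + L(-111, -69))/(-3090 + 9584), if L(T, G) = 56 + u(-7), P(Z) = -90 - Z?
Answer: -3995484/3247 ≈ -1230.5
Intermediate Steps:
u(g) = 9 + g (u(g) = 3 + (g + 6) = 3 + (6 + g) = 9 + g)
L(T, G) = 58 (L(T, G) = 56 + (9 - 7) = 56 + 2 = 58)
(P(89) - 1050) + (-9900 + L(-111, -69))/(-3090 + 9584) = ((-90 - 1*89) - 1050) + (-9900 + 58)/(-3090 + 9584) = ((-90 - 89) - 1050) - 9842/6494 = (-179 - 1050) - 9842*1/6494 = -1229 - 4921/3247 = -3995484/3247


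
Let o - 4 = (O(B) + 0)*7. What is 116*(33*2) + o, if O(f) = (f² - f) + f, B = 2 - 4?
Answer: 7688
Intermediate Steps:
B = -2
O(f) = f²
o = 32 (o = 4 + ((-2)² + 0)*7 = 4 + (4 + 0)*7 = 4 + 4*7 = 4 + 28 = 32)
116*(33*2) + o = 116*(33*2) + 32 = 116*66 + 32 = 7656 + 32 = 7688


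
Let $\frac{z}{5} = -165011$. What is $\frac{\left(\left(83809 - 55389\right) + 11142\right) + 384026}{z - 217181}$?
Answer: $- \frac{35299}{86853} \approx -0.40642$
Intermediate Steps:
$z = -825055$ ($z = 5 \left(-165011\right) = -825055$)
$\frac{\left(\left(83809 - 55389\right) + 11142\right) + 384026}{z - 217181} = \frac{\left(\left(83809 - 55389\right) + 11142\right) + 384026}{-825055 - 217181} = \frac{\left(28420 + 11142\right) + 384026}{-1042236} = \left(39562 + 384026\right) \left(- \frac{1}{1042236}\right) = 423588 \left(- \frac{1}{1042236}\right) = - \frac{35299}{86853}$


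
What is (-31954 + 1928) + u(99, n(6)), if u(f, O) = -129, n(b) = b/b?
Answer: -30155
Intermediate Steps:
n(b) = 1
(-31954 + 1928) + u(99, n(6)) = (-31954 + 1928) - 129 = -30026 - 129 = -30155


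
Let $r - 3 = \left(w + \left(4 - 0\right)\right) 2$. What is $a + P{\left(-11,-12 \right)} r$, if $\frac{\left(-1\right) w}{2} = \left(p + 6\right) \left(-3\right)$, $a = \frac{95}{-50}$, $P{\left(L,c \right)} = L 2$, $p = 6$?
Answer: $- \frac{34119}{10} \approx -3411.9$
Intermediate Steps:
$P{\left(L,c \right)} = 2 L$
$a = - \frac{19}{10}$ ($a = 95 \left(- \frac{1}{50}\right) = - \frac{19}{10} \approx -1.9$)
$w = 72$ ($w = - 2 \left(6 + 6\right) \left(-3\right) = - 2 \cdot 12 \left(-3\right) = \left(-2\right) \left(-36\right) = 72$)
$r = 155$ ($r = 3 + \left(72 + \left(4 - 0\right)\right) 2 = 3 + \left(72 + \left(4 + 0\right)\right) 2 = 3 + \left(72 + 4\right) 2 = 3 + 76 \cdot 2 = 3 + 152 = 155$)
$a + P{\left(-11,-12 \right)} r = - \frac{19}{10} + 2 \left(-11\right) 155 = - \frac{19}{10} - 3410 = - \frac{34119}{10}$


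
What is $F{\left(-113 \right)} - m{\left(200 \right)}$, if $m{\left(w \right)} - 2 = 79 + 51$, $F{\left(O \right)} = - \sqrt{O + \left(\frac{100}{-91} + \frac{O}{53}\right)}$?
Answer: $-132 - \frac{i \sqrt{2703686986}}{4823} \approx -132.0 - 10.781 i$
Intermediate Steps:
$F{\left(O \right)} = - \sqrt{- \frac{100}{91} + \frac{54 O}{53}}$ ($F{\left(O \right)} = - \sqrt{O + \left(100 \left(- \frac{1}{91}\right) + O \frac{1}{53}\right)} = - \sqrt{O + \left(- \frac{100}{91} + \frac{O}{53}\right)} = - \sqrt{- \frac{100}{91} + \frac{54 O}{53}}$)
$m{\left(w \right)} = 132$ ($m{\left(w \right)} = 2 + \left(79 + 51\right) = 2 + 130 = 132$)
$F{\left(-113 \right)} - m{\left(200 \right)} = - \frac{\sqrt{-25561900 + 23700222 \left(-113\right)}}{4823} - 132 = - \frac{\sqrt{-25561900 - 2678125086}}{4823} - 132 = - \frac{\sqrt{-2703686986}}{4823} - 132 = - \frac{i \sqrt{2703686986}}{4823} - 132 = -132 - \frac{i \sqrt{2703686986}}{4823}$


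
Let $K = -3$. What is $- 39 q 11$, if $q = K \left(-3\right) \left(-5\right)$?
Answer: $19305$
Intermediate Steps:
$q = -45$ ($q = \left(-3\right) \left(-3\right) \left(-5\right) = 9 \left(-5\right) = -45$)
$- 39 q 11 = \left(-39\right) \left(-45\right) 11 = 1755 \cdot 11 = 19305$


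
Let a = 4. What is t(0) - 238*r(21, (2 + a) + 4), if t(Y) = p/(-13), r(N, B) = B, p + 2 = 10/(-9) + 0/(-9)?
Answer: -278432/117 ≈ -2379.8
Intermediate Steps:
p = -28/9 (p = -2 + (10/(-9) + 0/(-9)) = -2 + (10*(-⅑) + 0*(-⅑)) = -2 + (-10/9 + 0) = -2 - 10/9 = -28/9 ≈ -3.1111)
t(Y) = 28/117 (t(Y) = -28/9/(-13) = -28/9*(-1/13) = 28/117)
t(0) - 238*r(21, (2 + a) + 4) = 28/117 - 238*((2 + 4) + 4) = 28/117 - 238*(6 + 4) = 28/117 - 238*10 = 28/117 - 2380 = -278432/117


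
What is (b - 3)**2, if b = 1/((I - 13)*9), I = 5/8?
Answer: 7187761/793881 ≈ 9.0540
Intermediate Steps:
I = 5/8 (I = 5*(1/8) = 5/8 ≈ 0.62500)
b = -8/891 (b = 1/((5/8 - 13)*9) = (1/9)/(-99/8) = -8/99*1/9 = -8/891 ≈ -0.0089787)
(b - 3)**2 = (-8/891 - 3)**2 = (-2681/891)**2 = 7187761/793881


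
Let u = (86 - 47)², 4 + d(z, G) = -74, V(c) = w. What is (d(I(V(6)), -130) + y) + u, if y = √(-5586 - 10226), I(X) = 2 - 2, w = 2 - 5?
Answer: 1443 + 2*I*√3953 ≈ 1443.0 + 125.75*I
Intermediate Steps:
w = -3
V(c) = -3
I(X) = 0
d(z, G) = -78 (d(z, G) = -4 - 74 = -78)
u = 1521 (u = 39² = 1521)
y = 2*I*√3953 (y = √(-15812) = 2*I*√3953 ≈ 125.75*I)
(d(I(V(6)), -130) + y) + u = (-78 + 2*I*√3953) + 1521 = 1443 + 2*I*√3953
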